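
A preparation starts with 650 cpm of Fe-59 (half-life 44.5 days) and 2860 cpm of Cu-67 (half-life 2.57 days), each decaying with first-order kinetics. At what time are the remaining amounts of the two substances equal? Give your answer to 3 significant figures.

Set 650·(1/2)^(t/44.5) = 2860·(1/2)^(t/2.57).
Taking log₂: log₂(650/2860) = t·(1/44.5 − 1/2.57).
log₂(0.22727) = -2.1375; 1/44.5 − 1/2.57 = -0.36663.
t = -2.1375 / -0.36663 ≈ 5.8301 days.

5.83 days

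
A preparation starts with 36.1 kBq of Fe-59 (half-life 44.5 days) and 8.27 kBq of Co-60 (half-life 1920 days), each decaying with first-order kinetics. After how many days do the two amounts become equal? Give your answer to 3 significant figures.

Set 36.1·(1/2)^(t/44.5) = 8.27·(1/2)^(t/1920).
Taking log₂: log₂(36.1/8.27) = t·(1/44.5 − 1/1920).
log₂(4.3652) = 2.126; 1/44.5 − 1/1920 = 0.021951.
t = 2.126 / 0.021951 ≈ 96.854 days.

96.9 days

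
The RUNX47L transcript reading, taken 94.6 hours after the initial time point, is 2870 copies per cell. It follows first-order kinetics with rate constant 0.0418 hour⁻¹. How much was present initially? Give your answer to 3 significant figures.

150000 copies per cell

t½ = ln 2 / λ = 0.69315 / 0.0418 ≈ 16.582 hours.
Number of half-lives elapsed: n = 94.6/16.582 ≈ 5.7048.
A₀ = A × 2^n = 2870 × 2^5.7048 = 2870 × 52.158 ≈ 149690 copies per cell.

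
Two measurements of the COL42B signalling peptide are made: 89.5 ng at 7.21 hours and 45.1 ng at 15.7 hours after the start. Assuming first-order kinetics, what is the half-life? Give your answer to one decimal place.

Over Δt = 15.7 − 7.21 = 8.49 hours, the level fell by a factor of 89.5/45.1 ≈ 1.9845.
n = log₂(1.9845) ≈ 0.98876 half-lives, so t½ = 8.49/0.98876 ≈ 8.5865 hours.

8.6 hours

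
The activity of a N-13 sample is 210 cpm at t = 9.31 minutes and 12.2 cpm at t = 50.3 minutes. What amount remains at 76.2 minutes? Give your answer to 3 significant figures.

2.02 cpm

Over Δt = 50.3 − 9.31 = 40.99 minutes, the level fell by a factor of 210/12.2 ≈ 17.213.
n = log₂(17.213) ≈ 4.1054 half-lives, so t½ = 40.99/4.1054 ≈ 9.9843 minutes.
From t = 50.3 to t = 76.2: 12.2 × (1/2)^((76.2−50.3)/9.9843) ≈ 2.0205 cpm.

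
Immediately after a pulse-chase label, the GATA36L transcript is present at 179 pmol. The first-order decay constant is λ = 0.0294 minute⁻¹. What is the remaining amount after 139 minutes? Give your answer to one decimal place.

3.0 pmol

t½ = ln 2 / λ = 0.69315 / 0.0294 ≈ 23.576 minutes.
Number of half-lives: n = 139/23.576 ≈ 5.8957.
Remaining = 179 × (1/2)^5.8957 = 179 × 0.016796 ≈ 3.0065 pmol.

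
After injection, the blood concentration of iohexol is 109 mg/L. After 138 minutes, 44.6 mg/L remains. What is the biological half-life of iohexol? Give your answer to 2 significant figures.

A/A₀ = 44.6/109 ≈ 0.40917.
n = log₂(2.4439) ≈ 1.2892 half-lives elapsed in 138 minutes.
t½ = 138/1.2892 ≈ 107.04 minutes.

110 minutes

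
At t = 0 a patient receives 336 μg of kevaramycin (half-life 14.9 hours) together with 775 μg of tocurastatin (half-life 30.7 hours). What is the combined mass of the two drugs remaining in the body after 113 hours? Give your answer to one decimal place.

kevaramycin: 336 × (1/2)^(113/14.9) = 336 × (1/2)^7.5839 ≈ 1.7513 μg.
tocurastatin: 775 × (1/2)^(113/30.7) = 775 × (1/2)^3.6808 ≈ 60.433 μg.
Total = 1.7513 + 60.433 ≈ 62.185 μg.

62.2 μg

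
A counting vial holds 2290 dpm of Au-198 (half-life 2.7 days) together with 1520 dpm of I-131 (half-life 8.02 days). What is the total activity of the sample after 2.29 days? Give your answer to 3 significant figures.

2520 dpm

Au-198: 2290 × (1/2)^(2.29/2.7) = 2290 × (1/2)^0.84815 ≈ 1272.1 dpm.
I-131: 1520 × (1/2)^(2.29/8.02) = 1520 × (1/2)^0.28554 ≈ 1247.1 dpm.
Total = 1272.1 + 1247.1 ≈ 2519.2 dpm.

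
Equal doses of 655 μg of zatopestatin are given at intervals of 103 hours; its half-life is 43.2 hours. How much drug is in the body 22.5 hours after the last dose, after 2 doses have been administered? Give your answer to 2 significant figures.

The 2 doses were given 125.5, 22.5 hours ago.
Total = 655·(1/2)^(125.5/43.2) + 655·(1/2)^(22.5/43.2)
      = 87.442 + 456.51 ≈ 543.96 μg.

540 μg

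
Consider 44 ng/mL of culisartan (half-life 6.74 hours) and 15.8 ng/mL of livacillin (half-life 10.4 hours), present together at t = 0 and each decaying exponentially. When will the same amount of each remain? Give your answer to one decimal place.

28.3 hours

Set 44·(1/2)^(t/6.74) = 15.8·(1/2)^(t/10.4).
Taking log₂: log₂(44/15.8) = t·(1/6.74 − 1/10.4).
log₂(2.7848) = 1.4776; 1/6.74 − 1/10.4 = 0.052214.
t = 1.4776 / 0.052214 ≈ 28.298 hours.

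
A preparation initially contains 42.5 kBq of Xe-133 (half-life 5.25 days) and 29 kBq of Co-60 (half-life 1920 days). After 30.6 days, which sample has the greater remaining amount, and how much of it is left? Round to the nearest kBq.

Co-60, 29 kBq

Xe-133: 42.5 × (1/2)^5.8286 ≈ 0.74785 kBq.
Co-60: 29 × (1/2)^0.015938 ≈ 28.681 kBq.
Co-60 has more remaining, at ≈ 28.681 kBq.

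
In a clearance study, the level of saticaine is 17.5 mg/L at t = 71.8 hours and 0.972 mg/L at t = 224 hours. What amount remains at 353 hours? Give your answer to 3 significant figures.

0.0839 mg/L

Over Δt = 224 − 71.8 = 152.2 hours, the level fell by a factor of 17.5/0.972 ≈ 18.004.
n = log₂(18.004) ≈ 4.1703 half-lives, so t½ = 152.2/4.1703 ≈ 36.497 hours.
From t = 224 to t = 353: 0.972 × (1/2)^((353−224)/36.497) ≈ 0.083879 mg/L.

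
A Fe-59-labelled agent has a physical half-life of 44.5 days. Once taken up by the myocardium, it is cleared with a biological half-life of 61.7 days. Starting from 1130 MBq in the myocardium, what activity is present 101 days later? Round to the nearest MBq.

75 MBq

1/t_eff = 1/t_phys + 1/t_biol = 1/44.5 + 1/61.7 = 0.038679 per day.
t_eff = 44.5 × 61.7 / (44.5 + 61.7) ≈ 25.854 days.
Remaining = 1130 × (1/2)^(101/25.854) = 1130 × (1/2)^3.9066 ≈ 75.348 MBq.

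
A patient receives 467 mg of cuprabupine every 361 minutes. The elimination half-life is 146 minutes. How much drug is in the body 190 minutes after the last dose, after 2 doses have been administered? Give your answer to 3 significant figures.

The 2 doses were given 551, 190 minutes ago.
Total = 467·(1/2)^(551/146) + 467·(1/2)^(190/146)
      = 34.138 + 189.48 ≈ 223.62 mg.

224 mg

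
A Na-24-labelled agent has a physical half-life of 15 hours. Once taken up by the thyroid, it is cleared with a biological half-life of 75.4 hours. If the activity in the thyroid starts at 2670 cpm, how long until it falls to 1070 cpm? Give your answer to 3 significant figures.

1/t_eff = 1/t_phys + 1/t_biol = 1/15 + 1/75.4 = 0.079929 per hour.
t_eff = 15 × 75.4 / (15 + 75.4) ≈ 12.511 hours.
n = log₂(2670/1070) ≈ 1.3192; t = 1.3192 × 12.511 ≈ 16.505 hours.

16.5 hours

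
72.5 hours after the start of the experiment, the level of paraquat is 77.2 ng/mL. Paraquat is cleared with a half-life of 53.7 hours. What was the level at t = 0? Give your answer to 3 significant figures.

197 ng/mL

Number of half-lives elapsed: n = 72.5/53.7 ≈ 1.3501.
A₀ = A × 2^n = 77.2 × 2^1.3501 = 77.2 × 2.5493 ≈ 196.8 ng/mL.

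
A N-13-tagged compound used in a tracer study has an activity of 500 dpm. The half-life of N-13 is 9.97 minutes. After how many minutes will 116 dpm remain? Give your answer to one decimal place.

Fraction remaining = 116/500 ≈ 0.232.
n = log₂(500/116) = ln(4.3103)/ln 2 ≈ 2.1078 half-lives.
t = n × t½ = 2.1078 × 9.97 ≈ 21.015 minutes.

21.0 minutes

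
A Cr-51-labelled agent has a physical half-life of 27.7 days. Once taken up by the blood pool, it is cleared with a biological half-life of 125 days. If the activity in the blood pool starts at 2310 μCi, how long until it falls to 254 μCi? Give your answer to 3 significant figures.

1/t_eff = 1/t_phys + 1/t_biol = 1/27.7 + 1/125 = 0.044101 per day.
t_eff = 27.7 × 125 / (27.7 + 125) ≈ 22.675 days.
n = log₂(2310/254) ≈ 3.185; t = 3.185 × 22.675 ≈ 72.22 days.

72.2 days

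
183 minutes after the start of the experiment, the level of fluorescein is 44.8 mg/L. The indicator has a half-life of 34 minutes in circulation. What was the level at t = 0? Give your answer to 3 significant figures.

Number of half-lives elapsed: n = 183/34 ≈ 5.3824.
A₀ = A × 2^n = 44.8 × 2^5.3824 = 44.8 × 41.711 ≈ 1868.6 mg/L.

1870 mg/L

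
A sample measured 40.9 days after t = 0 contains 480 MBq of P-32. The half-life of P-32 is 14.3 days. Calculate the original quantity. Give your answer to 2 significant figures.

Number of half-lives elapsed: n = 40.9/14.3 ≈ 2.8601.
A₀ = A × 2^n = 480 × 2^2.8601 = 480 × 7.2609 ≈ 3485.2 MBq.

3500 MBq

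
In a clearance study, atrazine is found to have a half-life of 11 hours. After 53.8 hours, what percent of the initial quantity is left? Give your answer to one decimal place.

n = 53.8/11 ≈ 4.8909 half-lives.
Fraction remaining = (1/2)^4.8909 ≈ 0.033705, i.e. 3.3705%.

3.4%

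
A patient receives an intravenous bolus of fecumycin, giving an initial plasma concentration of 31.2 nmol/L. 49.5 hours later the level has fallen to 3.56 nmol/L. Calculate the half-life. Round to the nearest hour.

A/A₀ = 3.56/31.2 ≈ 0.1141.
n = log₂(8.764) ≈ 3.1316 half-lives elapsed in 49.5 hours.
t½ = 49.5/3.1316 ≈ 15.807 hours.

16 hours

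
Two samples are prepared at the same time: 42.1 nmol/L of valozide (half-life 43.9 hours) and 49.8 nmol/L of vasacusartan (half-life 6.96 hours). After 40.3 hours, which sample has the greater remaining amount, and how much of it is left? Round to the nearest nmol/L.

valozide: 42.1 × (1/2)^0.918 ≈ 22.281 nmol/L.
vasacusartan: 49.8 × (1/2)^5.7902 ≈ 0.8999 nmol/L.
Valozide has more remaining, at ≈ 22.281 nmol/L.

valozide, 22 nmol/L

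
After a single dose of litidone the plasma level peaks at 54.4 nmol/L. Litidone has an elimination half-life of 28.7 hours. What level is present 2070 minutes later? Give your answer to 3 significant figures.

23.6 nmol/L

Convert the elapsed time: 2070 minutes = 34.5 hours.
Number of half-lives: n = 34.5/28.7 ≈ 1.2021.
Remaining = 54.4 × (1/2)^1.2021 = 54.4 × 0.43464 ≈ 23.645 nmol/L.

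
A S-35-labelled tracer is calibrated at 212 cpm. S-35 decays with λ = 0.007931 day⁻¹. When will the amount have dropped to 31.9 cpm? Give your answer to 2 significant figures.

240 days

t½ = ln 2 / λ = 0.69315 / 0.007931 ≈ 87.397 days.
Fraction remaining = 31.9/212 ≈ 0.15047.
n = log₂(212/31.9) = ln(6.6458)/ln 2 ≈ 2.7324 half-lives.
t = n × t½ = 2.7324 × 87.397 ≈ 238.81 days.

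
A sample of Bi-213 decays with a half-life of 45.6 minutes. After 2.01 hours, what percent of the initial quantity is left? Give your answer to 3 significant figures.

2.01 hours = 120.6 minutes.
n = 120.6/45.6 ≈ 2.6447 half-lives.
Fraction remaining = (1/2)^2.6447 ≈ 0.1599, i.e. 15.99%.

16.0%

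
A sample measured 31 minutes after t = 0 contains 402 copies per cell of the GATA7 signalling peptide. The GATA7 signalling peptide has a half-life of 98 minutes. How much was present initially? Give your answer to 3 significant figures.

Number of half-lives elapsed: n = 31/98 ≈ 0.31633.
A₀ = A × 2^n = 402 × 2^0.31633 = 402 × 1.2452 ≈ 500.55 copies per cell.

501 copies per cell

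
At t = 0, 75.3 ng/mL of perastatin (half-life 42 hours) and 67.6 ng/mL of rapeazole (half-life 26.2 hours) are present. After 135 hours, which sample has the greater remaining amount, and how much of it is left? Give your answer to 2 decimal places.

perastatin: 75.3 × (1/2)^3.2143 ≈ 8.1133 ng/mL.
rapeazole: 67.6 × (1/2)^5.1527 ≈ 1.9004 ng/mL.
Perastatin has more remaining, at ≈ 8.1133 ng/mL.

perastatin, 8.11 ng/mL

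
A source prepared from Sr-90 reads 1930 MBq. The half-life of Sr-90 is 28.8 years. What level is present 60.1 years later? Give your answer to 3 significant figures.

Number of half-lives: n = 60.1/28.8 ≈ 2.0868.
Remaining = 1930 × (1/2)^2.0868 = 1930 × 0.2354 ≈ 454.32 MBq.

454 MBq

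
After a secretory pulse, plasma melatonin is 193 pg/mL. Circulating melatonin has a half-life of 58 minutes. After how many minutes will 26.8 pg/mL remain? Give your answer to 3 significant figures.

Fraction remaining = 26.8/193 ≈ 0.13886.
n = log₂(193/26.8) = ln(7.2015)/ln 2 ≈ 2.8483 half-lives.
t = n × t½ = 2.8483 × 58 ≈ 165.2 minutes.

165 minutes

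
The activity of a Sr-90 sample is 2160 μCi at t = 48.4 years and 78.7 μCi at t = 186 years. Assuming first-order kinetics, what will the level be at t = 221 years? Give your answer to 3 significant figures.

33.9 μCi

Over Δt = 186 − 48.4 = 137.6 years, the level fell by a factor of 2160/78.7 ≈ 27.446.
n = log₂(27.446) ≈ 4.7785 half-lives, so t½ = 137.6/4.7785 ≈ 28.796 years.
From t = 186 to t = 221: 78.7 × (1/2)^((221−186)/28.796) ≈ 33.891 μCi.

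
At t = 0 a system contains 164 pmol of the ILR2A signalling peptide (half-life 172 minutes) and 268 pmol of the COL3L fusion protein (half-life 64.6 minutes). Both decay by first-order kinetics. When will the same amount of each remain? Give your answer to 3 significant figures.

73.3 minutes

Set 164·(1/2)^(t/172) = 268·(1/2)^(t/64.6).
Taking log₂: log₂(164/268) = t·(1/172 − 1/64.6).
log₂(0.61194) = -0.70854; 1/172 − 1/64.6 = -0.0096659.
t = -0.70854 / -0.0096659 ≈ 73.303 minutes.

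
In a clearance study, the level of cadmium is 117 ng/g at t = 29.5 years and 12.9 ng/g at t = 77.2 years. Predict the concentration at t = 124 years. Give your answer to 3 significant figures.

1.48 ng/g

Over Δt = 77.2 − 29.5 = 47.7 years, the level fell by a factor of 117/12.9 ≈ 9.0698.
n = log₂(9.0698) ≈ 3.1811 half-lives, so t½ = 47.7/3.1811 ≈ 14.995 years.
From t = 77.2 to t = 124: 12.9 × (1/2)^((124−77.2)/14.995) ≈ 1.4827 ng/g.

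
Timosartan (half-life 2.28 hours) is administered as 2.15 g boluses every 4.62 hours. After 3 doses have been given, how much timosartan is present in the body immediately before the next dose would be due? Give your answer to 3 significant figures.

0.689 g

The 3 doses were given 13.86, 9.24, 4.62 hours ago.
Total = 2.15·(1/2)^(13.86/2.28) + 2.15·(1/2)^(9.24/2.28) + 2.15·(1/2)^(4.62/2.28)
      = 0.031805 + 0.12956 + 0.52778 ≈ 0.68915 g.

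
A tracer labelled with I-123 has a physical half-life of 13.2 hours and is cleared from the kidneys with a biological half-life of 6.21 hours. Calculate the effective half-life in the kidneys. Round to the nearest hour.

4 hours

1/t_eff = 1/t_phys + 1/t_biol = 1/13.2 + 1/6.21 = 0.23679 per hour.
t_eff = 13.2 × 6.21 / (13.2 + 6.21) ≈ 4.2232 hours.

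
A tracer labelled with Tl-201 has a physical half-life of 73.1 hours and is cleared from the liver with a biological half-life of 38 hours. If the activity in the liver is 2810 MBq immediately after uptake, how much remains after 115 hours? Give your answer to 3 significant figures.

116 MBq

1/t_eff = 1/t_phys + 1/t_biol = 1/73.1 + 1/38 = 0.039996 per hour.
t_eff = 73.1 × 38 / (73.1 + 38) ≈ 25.003 hours.
Remaining = 2810 × (1/2)^(115/25.003) = 2810 × (1/2)^4.5995 ≈ 115.91 MBq.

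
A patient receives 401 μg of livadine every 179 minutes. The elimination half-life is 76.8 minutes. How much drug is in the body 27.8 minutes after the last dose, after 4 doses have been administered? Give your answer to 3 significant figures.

The 4 doses were given 564.8, 385.8, 206.8, 27.8 minutes ago.
Total = 401·(1/2)^(564.8/76.8) + 401·(1/2)^(385.8/76.8) + 401·(1/2)^(206.8/76.8) + 401·(1/2)^(27.8/76.8)
      = 2.4509 + 12.329 + 62.024 + 312.02 ≈ 388.82 μg.

389 μg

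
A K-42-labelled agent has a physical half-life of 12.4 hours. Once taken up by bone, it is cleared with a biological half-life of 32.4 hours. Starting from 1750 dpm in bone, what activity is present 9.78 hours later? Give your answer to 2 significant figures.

1/t_eff = 1/t_phys + 1/t_biol = 1/12.4 + 1/32.4 = 0.11151 per hour.
t_eff = 12.4 × 32.4 / (12.4 + 32.4) ≈ 8.9679 hours.
Remaining = 1750 × (1/2)^(9.78/8.9679) = 1750 × (1/2)^1.0906 ≈ 821.76 dpm.

820 dpm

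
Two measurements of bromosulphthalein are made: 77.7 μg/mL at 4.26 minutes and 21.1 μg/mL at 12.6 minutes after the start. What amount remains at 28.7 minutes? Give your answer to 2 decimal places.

Over Δt = 12.6 − 4.26 = 8.34 minutes, the level fell by a factor of 77.7/21.1 ≈ 3.6825.
n = log₂(3.6825) ≈ 1.8807 half-lives, so t½ = 8.34/1.8807 ≈ 4.4346 minutes.
From t = 12.6 to t = 28.7: 21.1 × (1/2)^((28.7−12.6)/4.4346) ≈ 1.7036 μg/mL.

1.70 μg/mL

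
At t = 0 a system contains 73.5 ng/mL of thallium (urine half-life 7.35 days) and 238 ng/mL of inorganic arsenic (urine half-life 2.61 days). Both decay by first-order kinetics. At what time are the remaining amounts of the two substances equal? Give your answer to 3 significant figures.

6.86 days

Set 73.5·(1/2)^(t/7.35) = 238·(1/2)^(t/2.61).
Taking log₂: log₂(73.5/238) = t·(1/7.35 − 1/2.61).
log₂(0.30882) = -1.6951; 1/7.35 − 1/2.61 = -0.24709.
t = -1.6951 / -0.24709 ≈ 6.8605 days.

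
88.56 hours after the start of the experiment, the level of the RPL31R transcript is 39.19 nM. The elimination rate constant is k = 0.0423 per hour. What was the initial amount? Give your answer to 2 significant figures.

1700 nM

t½ = ln 2 / k = 0.69315 / 0.0423 ≈ 16.386 hours.
Number of half-lives elapsed: n = 88.56/16.386 ≈ 5.4045.
A₀ = A × 2^n = 39.19 × 2^5.4045 = 39.19 × 42.355 ≈ 1659.9 nM.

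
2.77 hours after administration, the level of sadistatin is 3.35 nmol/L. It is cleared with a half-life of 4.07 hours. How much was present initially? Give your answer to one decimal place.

5.4 nmol/L

Number of half-lives elapsed: n = 2.77/4.07 ≈ 0.68059.
A₀ = A × 2^n = 3.35 × 2^0.68059 = 3.35 × 1.6028 ≈ 5.3694 nmol/L.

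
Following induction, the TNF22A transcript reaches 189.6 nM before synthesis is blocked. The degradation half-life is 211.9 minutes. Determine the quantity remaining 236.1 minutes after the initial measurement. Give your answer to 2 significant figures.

Number of half-lives: n = 236.1/211.9 ≈ 1.1142.
Remaining = 189.6 × (1/2)^1.1142 = 189.6 × 0.46195 ≈ 87.585 nM.

88 nM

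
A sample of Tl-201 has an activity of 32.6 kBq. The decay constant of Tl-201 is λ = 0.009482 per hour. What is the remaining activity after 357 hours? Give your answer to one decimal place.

1.1 kBq

t½ = ln 2 / λ = 0.69315 / 0.009482 ≈ 73.101 hours.
Number of half-lives: n = 357/73.101 ≈ 4.8836.
Remaining = 32.6 × (1/2)^4.8836 = 32.6 × 0.033875 ≈ 1.1043 kBq.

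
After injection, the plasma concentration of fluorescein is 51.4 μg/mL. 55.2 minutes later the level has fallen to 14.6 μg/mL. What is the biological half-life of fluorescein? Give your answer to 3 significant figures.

30.4 minutes

A/A₀ = 14.6/51.4 ≈ 0.28405.
n = log₂(3.5205) ≈ 1.8158 half-lives elapsed in 55.2 minutes.
t½ = 55.2/1.8158 ≈ 30.4 minutes.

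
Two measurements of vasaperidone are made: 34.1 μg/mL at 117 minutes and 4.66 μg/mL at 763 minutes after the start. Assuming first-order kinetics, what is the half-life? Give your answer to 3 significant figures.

Over Δt = 763 − 117 = 646 minutes, the level fell by a factor of 34.1/4.66 ≈ 7.3176.
n = log₂(7.3176) ≈ 2.8714 half-lives, so t½ = 646/2.8714 ≈ 224.98 minutes.

225 minutes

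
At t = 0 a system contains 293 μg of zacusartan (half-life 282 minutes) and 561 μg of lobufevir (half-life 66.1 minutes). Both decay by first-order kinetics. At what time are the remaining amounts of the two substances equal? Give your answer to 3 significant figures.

Set 293·(1/2)^(t/282) = 561·(1/2)^(t/66.1).
Taking log₂: log₂(293/561) = t·(1/282 − 1/66.1).
log₂(0.52228) = -0.9371; 1/282 − 1/66.1 = -0.011582.
t = -0.9371 / -0.011582 ≈ 80.907 minutes.

80.9 minutes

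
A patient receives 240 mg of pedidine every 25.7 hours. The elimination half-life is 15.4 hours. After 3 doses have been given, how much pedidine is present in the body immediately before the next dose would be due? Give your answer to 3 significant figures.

The 3 doses were given 77.1, 51.4, 25.7 hours ago.
Total = 240·(1/2)^(77.1/15.4) + 240·(1/2)^(51.4/15.4) + 240·(1/2)^(25.7/15.4)
      = 7.4663 + 23.74 + 75.482 ≈ 106.69 mg.

107 mg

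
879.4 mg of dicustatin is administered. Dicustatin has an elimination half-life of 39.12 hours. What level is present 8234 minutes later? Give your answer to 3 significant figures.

Convert the elapsed time: 8234 minutes = 137.233 hours.
Number of half-lives: n = 137.233/39.12 ≈ 3.508.
Remaining = 879.4 × (1/2)^3.508 = 879.4 × 0.087899 ≈ 77.298 mg.

77.3 mg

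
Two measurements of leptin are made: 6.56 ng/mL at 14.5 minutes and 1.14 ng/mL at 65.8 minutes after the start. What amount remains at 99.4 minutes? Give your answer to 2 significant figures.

Over Δt = 65.8 − 14.5 = 51.3 minutes, the level fell by a factor of 6.56/1.14 ≈ 5.7544.
n = log₂(5.7544) ≈ 2.5247 half-lives, so t½ = 51.3/2.5247 ≈ 20.32 minutes.
From t = 65.8 to t = 99.4: 1.14 × (1/2)^((99.4−65.8)/20.32) ≈ 0.36235 ng/mL.

0.36 ng/mL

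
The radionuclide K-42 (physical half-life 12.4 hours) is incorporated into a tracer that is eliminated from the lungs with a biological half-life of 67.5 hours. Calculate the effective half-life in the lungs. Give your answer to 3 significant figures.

1/t_eff = 1/t_phys + 1/t_biol = 1/12.4 + 1/67.5 = 0.09546 per hour.
t_eff = 12.4 × 67.5 / (12.4 + 67.5) ≈ 10.476 hours.

10.5 hours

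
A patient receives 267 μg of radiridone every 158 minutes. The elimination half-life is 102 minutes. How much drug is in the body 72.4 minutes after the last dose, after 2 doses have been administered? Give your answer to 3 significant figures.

The 2 doses were given 230.4, 72.4 minutes ago.
Total = 267·(1/2)^(230.4/102) + 267·(1/2)^(72.4/102)
      = 55.788 + 163.24 ≈ 219.03 μg.

219 μg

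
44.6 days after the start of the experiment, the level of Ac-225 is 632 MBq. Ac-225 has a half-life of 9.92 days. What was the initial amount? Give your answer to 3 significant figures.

Number of half-lives elapsed: n = 44.6/9.92 ≈ 4.496.
A₀ = A × 2^n = 632 × 2^4.496 = 632 × 22.564 ≈ 14261 MBq.

14300 MBq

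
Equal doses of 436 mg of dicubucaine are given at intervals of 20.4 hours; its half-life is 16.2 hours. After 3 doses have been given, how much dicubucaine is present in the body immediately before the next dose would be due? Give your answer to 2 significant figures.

290 mg

The 3 doses were given 61.2, 40.8, 20.4 hours ago.
Total = 436·(1/2)^(61.2/16.2) + 436·(1/2)^(40.8/16.2) + 436·(1/2)^(20.4/16.2)
      = 31.788 + 76.092 + 182.14 ≈ 290.02 mg.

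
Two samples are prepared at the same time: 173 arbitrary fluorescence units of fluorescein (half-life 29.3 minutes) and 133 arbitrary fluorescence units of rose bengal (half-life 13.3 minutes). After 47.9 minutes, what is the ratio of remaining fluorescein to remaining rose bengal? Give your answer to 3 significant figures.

fluorescein: 173 × (1/2)^(47.9/29.3) = 173 × (1/2)^1.6348 ≈ 55.708 arbitrary fluorescence units.
rose bengal: 133 × (1/2)^(47.9/13.3) = 133 × (1/2)^3.6015 ≈ 10.957 arbitrary fluorescence units.
Ratio ≈ 55.708 / 10.957 ≈ 5.0843.

5.08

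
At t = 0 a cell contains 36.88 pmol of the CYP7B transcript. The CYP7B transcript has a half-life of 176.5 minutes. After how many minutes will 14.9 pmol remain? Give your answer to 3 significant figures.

231 minutes

Fraction remaining = 14.9/36.88 ≈ 0.40401.
n = log₂(36.88/14.9) = ln(2.4752)/ln 2 ≈ 1.3075 half-lives.
t = n × t½ = 1.3075 × 176.5 ≈ 230.78 minutes.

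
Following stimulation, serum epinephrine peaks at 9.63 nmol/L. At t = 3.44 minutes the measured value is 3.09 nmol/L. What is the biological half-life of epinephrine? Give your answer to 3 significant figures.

A/A₀ = 3.09/9.63 ≈ 0.32087.
n = log₂(3.1165) ≈ 1.6399 half-lives elapsed in 3.44 minutes.
t½ = 3.44/1.6399 ≈ 2.0977 minutes.

2.10 minutes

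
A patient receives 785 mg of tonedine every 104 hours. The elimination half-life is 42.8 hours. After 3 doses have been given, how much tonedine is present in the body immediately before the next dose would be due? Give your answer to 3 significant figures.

The 3 doses were given 312, 208, 104 hours ago.
Total = 785·(1/2)^(312/42.8) + 785·(1/2)^(208/42.8) + 785·(1/2)^(104/42.8)
      = 5.017 + 27.035 + 145.68 ≈ 177.73 mg.

178 mg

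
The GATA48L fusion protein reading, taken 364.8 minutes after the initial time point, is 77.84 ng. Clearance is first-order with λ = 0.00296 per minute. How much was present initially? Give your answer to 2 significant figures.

230 ng

t½ = ln 2 / λ = 0.69315 / 0.00296 ≈ 234.17 minutes.
Number of half-lives elapsed: n = 364.8/234.17 ≈ 1.5578.
A₀ = A × 2^n = 77.84 × 2^1.5578 = 77.84 × 2.9441 ≈ 229.17 ng.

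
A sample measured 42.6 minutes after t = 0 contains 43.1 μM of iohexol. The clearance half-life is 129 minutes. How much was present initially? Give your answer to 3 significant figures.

Number of half-lives elapsed: n = 42.6/129 ≈ 0.33023.
A₀ = A × 2^n = 43.1 × 2^0.33023 = 43.1 × 1.2572 ≈ 54.186 μM.

54.2 μM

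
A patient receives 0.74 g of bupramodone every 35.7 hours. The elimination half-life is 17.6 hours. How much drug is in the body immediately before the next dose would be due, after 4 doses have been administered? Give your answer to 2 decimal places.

The 4 doses were given 142.8, 107.1, 71.4, 35.7 hours ago.
Total = 0.74·(1/2)^(142.8/17.6) + 0.74·(1/2)^(107.1/17.6) + 0.74·(1/2)^(71.4/17.6) + 0.74·(1/2)^(35.7/17.6)
      = 0.0026717 + 0.010899 + 0.044464 + 0.18139 ≈ 0.23943 g.

0.24 g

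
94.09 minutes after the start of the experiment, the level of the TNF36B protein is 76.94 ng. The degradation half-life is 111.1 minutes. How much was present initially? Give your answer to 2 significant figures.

Number of half-lives elapsed: n = 94.09/111.1 ≈ 0.84689.
A₀ = A × 2^n = 76.94 × 2^0.84689 = 76.94 × 1.7986 ≈ 138.39 ng.

140 ng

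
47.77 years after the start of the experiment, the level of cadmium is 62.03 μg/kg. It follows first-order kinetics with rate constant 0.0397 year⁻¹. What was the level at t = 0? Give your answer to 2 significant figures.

410 μg/kg

t½ = ln 2 / k = 0.69315 / 0.0397 ≈ 17.46 years.
Number of half-lives elapsed: n = 47.77/17.46 ≈ 2.736.
A₀ = A × 2^n = 62.03 × 2^2.736 = 62.03 × 6.6623 ≈ 413.26 μg/kg.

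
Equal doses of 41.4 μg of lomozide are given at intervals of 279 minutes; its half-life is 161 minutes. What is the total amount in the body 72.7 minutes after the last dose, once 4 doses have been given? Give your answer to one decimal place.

42.9 μg

The 4 doses were given 909.7, 630.7, 351.7, 72.7 minutes ago.
Total = 41.4·(1/2)^(909.7/161) + 41.4·(1/2)^(630.7/161) + 41.4·(1/2)^(351.7/161) + 41.4·(1/2)^(72.7/161)
      = 0.8243 + 2.74 + 9.1077 + 30.274 ≈ 42.946 μg.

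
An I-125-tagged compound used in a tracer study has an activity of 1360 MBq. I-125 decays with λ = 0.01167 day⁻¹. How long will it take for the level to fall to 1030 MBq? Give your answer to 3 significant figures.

23.8 days

t½ = ln 2 / λ = 0.69315 / 0.01167 ≈ 59.396 days.
Fraction remaining = 1030/1360 ≈ 0.75735.
n = log₂(1360/1030) = ln(1.3204)/ln 2 ≈ 0.40096 half-lives.
t = n × t½ = 0.40096 × 59.396 ≈ 23.815 days.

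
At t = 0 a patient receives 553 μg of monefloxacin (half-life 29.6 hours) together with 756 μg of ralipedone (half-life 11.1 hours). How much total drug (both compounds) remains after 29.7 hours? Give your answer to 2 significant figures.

monefloxacin: 553 × (1/2)^(29.7/29.6) = 553 × (1/2)^1.0034 ≈ 275.85 μg.
ralipedone: 756 × (1/2)^(29.7/11.1) = 756 × (1/2)^2.6757 ≈ 118.32 μg.
Total = 275.85 + 118.32 ≈ 394.17 μg.

390 μg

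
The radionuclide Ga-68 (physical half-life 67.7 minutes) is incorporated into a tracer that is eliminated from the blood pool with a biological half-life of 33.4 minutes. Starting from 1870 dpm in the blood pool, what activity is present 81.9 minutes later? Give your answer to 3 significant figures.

1/t_eff = 1/t_phys + 1/t_biol = 1/67.7 + 1/33.4 = 0.044711 per minute.
t_eff = 67.7 × 33.4 / (67.7 + 33.4) ≈ 22.366 minutes.
Remaining = 1870 × (1/2)^(81.9/22.366) = 1870 × (1/2)^3.6618 ≈ 147.75 dpm.

148 dpm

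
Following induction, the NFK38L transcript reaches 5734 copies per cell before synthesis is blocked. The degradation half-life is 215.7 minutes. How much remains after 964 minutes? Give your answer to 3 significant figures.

259 copies per cell

Number of half-lives: n = 964/215.7 ≈ 4.4692.
Remaining = 5734 × (1/2)^4.4692 = 5734 × 0.045149 ≈ 258.88 copies per cell.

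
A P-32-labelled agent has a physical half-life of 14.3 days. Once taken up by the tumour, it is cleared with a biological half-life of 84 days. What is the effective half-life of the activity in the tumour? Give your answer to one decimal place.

12.2 days

1/t_eff = 1/t_phys + 1/t_biol = 1/14.3 + 1/84 = 0.081835 per day.
t_eff = 14.3 × 84 / (14.3 + 84) ≈ 12.22 days.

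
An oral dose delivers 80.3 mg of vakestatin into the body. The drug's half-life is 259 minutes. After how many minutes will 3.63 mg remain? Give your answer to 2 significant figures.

1200 minutes

Fraction remaining = 3.63/80.3 ≈ 0.045205.
n = log₂(80.3/3.63) = ln(22.121)/ln 2 ≈ 4.4674 half-lives.
t = n × t½ = 4.4674 × 259 ≈ 1157 minutes.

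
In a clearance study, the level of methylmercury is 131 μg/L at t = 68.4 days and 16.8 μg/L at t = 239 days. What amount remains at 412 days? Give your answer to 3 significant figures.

Over Δt = 239 − 68.4 = 170.6 days, the level fell by a factor of 131/16.8 ≈ 7.7976.
n = log₂(7.7976) ≈ 2.963 half-lives, so t½ = 170.6/2.963 ≈ 57.576 days.
From t = 239 to t = 412: 16.8 × (1/2)^((412−239)/57.576) ≈ 2.0931 μg/L.

2.09 μg/L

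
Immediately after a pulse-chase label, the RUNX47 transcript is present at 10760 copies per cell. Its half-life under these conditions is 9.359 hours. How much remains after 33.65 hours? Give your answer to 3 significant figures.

Number of half-lives: n = 33.65/9.359 ≈ 3.5955.
Remaining = 10760 × (1/2)^3.5955 = 10760 × 0.082729 ≈ 890.16 copies per cell.

890 copies per cell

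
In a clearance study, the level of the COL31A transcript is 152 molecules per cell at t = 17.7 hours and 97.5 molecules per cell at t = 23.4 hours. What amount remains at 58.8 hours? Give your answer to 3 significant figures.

Over Δt = 23.4 − 17.7 = 5.7 hours, the level fell by a factor of 152/97.5 ≈ 1.559.
n = log₂(1.559) ≈ 0.6406 half-lives, so t½ = 5.7/0.6406 ≈ 8.8979 hours.
From t = 23.4 to t = 58.8: 97.5 × (1/2)^((58.8−23.4)/8.8979) ≈ 6.1855 molecules per cell.

6.19 molecules per cell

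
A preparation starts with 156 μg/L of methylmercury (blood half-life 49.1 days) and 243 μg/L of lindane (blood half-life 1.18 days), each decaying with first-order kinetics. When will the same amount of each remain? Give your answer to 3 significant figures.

Set 156·(1/2)^(t/49.1) = 243·(1/2)^(t/1.18).
Taking log₂: log₂(156/243) = t·(1/49.1 − 1/1.18).
log₂(0.64198) = -0.63941; 1/49.1 − 1/1.18 = -0.82709.
t = -0.63941 / -0.82709 ≈ 0.77308 days.

0.773 days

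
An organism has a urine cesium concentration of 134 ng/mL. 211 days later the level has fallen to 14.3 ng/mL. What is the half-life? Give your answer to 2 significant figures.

A/A₀ = 14.3/134 ≈ 0.10672.
n = log₂(9.3706) ≈ 3.2281 half-lives elapsed in 211 days.
t½ = 211/3.2281 ≈ 65.363 days.

65 days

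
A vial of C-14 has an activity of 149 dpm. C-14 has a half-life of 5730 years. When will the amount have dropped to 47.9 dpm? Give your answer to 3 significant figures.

9380 years

Fraction remaining = 47.9/149 ≈ 0.32148.
n = log₂(149/47.9) = ln(3.1106)/ln 2 ≈ 1.6372 half-lives.
t = n × t½ = 1.6372 × 5730 ≈ 9381.2 years.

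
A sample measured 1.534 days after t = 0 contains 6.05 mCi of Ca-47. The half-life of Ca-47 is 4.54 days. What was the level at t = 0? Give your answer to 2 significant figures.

Number of half-lives elapsed: n = 1.534/4.54 ≈ 0.33789.
A₀ = A × 2^n = 6.05 × 2^0.33789 = 6.05 × 1.2639 ≈ 7.6466 mCi.

7.6 mCi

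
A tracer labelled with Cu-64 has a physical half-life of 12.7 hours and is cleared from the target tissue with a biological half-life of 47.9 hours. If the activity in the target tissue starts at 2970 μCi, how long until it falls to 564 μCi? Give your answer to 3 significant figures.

1/t_eff = 1/t_phys + 1/t_biol = 1/12.7 + 1/47.9 = 0.099617 per hour.
t_eff = 12.7 × 47.9 / (12.7 + 47.9) ≈ 10.038 hours.
n = log₂(2970/564) ≈ 2.3967; t = 2.3967 × 10.038 ≈ 24.059 hours.

24.1 hours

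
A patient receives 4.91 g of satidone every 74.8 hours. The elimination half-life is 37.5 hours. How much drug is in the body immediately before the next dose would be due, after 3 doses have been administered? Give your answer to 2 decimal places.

1.62 g

The 3 doses were given 224.4, 149.6, 74.8 hours ago.
Total = 4.91·(1/2)^(224.4/37.5) + 4.91·(1/2)^(149.6/37.5) + 4.91·(1/2)^(74.8/37.5)
      = 0.077574 + 0.30915 + 1.232 ≈ 1.6188 g.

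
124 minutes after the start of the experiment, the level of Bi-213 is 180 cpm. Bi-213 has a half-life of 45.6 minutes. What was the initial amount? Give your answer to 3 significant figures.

Number of half-lives elapsed: n = 124/45.6 ≈ 2.7193.
A₀ = A × 2^n = 180 × 2^2.7193 = 180 × 6.5855 ≈ 1185.4 cpm.

1190 cpm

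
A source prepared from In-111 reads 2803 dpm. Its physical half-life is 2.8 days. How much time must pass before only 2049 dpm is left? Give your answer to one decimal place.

Fraction remaining = 2049/2803 ≈ 0.731.
n = log₂(2803/2049) = ln(1.368)/ln 2 ≈ 0.45205 half-lives.
t = n × t½ = 0.45205 × 2.8 ≈ 1.2657 days.

1.3 days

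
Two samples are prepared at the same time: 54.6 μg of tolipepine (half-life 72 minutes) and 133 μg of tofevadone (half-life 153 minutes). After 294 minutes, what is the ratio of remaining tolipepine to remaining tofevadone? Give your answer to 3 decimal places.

tolipepine: 54.6 × (1/2)^(294/72) = 54.6 × (1/2)^4.0833 ≈ 3.221 μg.
tofevadone: 133 × (1/2)^(294/153) = 133 × (1/2)^1.9216 ≈ 35.108 μg.
Ratio ≈ 3.221 / 35.108 ≈ 0.091746.

0.092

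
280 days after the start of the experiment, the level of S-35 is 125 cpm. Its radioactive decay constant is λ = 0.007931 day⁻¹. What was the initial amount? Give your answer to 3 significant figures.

1150 cpm

t½ = ln 2 / λ = 0.69315 / 0.007931 ≈ 87.397 days.
Number of half-lives elapsed: n = 280/87.397 ≈ 3.2038.
A₀ = A × 2^n = 125 × 2^3.2038 = 125 × 9.2136 ≈ 1151.7 cpm.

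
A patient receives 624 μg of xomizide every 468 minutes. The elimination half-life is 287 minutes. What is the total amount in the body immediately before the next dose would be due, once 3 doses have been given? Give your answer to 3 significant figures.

The 3 doses were given 1404, 936, 468 minutes ago.
Total = 624·(1/2)^(1404/287) + 624·(1/2)^(936/287) + 624·(1/2)^(468/287)
      = 21.016 + 65.077 + 201.51 ≈ 287.61 μg.

288 μg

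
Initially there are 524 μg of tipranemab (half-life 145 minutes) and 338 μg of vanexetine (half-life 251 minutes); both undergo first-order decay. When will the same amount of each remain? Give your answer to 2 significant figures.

220 minutes

Set 524·(1/2)^(t/145) = 338·(1/2)^(t/251).
Taking log₂: log₂(524/338) = t·(1/145 − 1/251).
log₂(1.5503) = 0.63254; 1/145 − 1/251 = 0.0029125.
t = 0.63254 / 0.0029125 ≈ 217.18 minutes.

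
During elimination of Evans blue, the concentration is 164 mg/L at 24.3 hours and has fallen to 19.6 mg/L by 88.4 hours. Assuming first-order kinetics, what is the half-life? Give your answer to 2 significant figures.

21 hours

Over Δt = 88.4 − 24.3 = 64.1 hours, the level fell by a factor of 164/19.6 ≈ 8.3673.
n = log₂(8.3673) ≈ 3.0648 half-lives, so t½ = 64.1/3.0648 ≈ 20.915 hours.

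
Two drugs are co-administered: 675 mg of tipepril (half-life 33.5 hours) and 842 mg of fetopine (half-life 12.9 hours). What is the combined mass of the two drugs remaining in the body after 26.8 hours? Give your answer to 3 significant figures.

tipepril: 675 × (1/2)^(26.8/33.5) = 675 × (1/2)^0.8 ≈ 387.69 mg.
fetopine: 842 × (1/2)^(26.8/12.9) = 842 × (1/2)^2.0775 ≈ 199.49 mg.
Total = 387.69 + 199.49 ≈ 587.17 mg.

587 mg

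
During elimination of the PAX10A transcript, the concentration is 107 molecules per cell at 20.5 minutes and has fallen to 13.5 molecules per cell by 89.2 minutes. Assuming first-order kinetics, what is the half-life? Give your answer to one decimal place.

23.0 minutes

Over Δt = 89.2 − 20.5 = 68.7 minutes, the level fell by a factor of 107/13.5 ≈ 7.9259.
n = log₂(7.9259) ≈ 2.9866 half-lives, so t½ = 68.7/2.9866 ≈ 23.003 minutes.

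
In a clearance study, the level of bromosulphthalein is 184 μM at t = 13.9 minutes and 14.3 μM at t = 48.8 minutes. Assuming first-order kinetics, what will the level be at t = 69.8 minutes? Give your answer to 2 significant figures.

3.1 μM

Over Δt = 48.8 − 13.9 = 34.9 minutes, the level fell by a factor of 184/14.3 ≈ 12.867.
n = log₂(12.867) ≈ 3.6856 half-lives, so t½ = 34.9/3.6856 ≈ 9.4692 minutes.
From t = 48.8 to t = 69.8: 14.3 × (1/2)^((69.8−48.8)/9.4692) ≈ 3.0743 μM.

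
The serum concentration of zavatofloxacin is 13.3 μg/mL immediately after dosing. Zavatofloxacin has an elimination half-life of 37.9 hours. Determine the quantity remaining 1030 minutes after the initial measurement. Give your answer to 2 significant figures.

9.7 μg/mL

Convert the elapsed time: 1030 minutes = 17.1667 hours.
Number of half-lives: n = 17.1667/37.9 ≈ 0.45295.
Remaining = 13.3 × (1/2)^0.45295 = 13.3 × 0.73055 ≈ 9.7163 μg/mL.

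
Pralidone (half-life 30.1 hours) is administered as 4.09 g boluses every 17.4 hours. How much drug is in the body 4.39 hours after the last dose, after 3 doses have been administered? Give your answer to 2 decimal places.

7.83 g

The 3 doses were given 39.19, 21.79, 4.39 hours ago.
Total = 4.09·(1/2)^(39.19/30.1) + 4.09·(1/2)^(21.79/30.1) + 4.09·(1/2)^(4.39/30.1)
      = 1.6588 + 2.4763 + 3.6967 ≈ 7.8318 g.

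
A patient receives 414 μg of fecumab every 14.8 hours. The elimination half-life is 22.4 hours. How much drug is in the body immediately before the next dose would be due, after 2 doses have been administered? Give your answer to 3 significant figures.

428 μg

The 2 doses were given 29.6, 14.8 hours ago.
Total = 414·(1/2)^(29.6/22.4) + 414·(1/2)^(14.8/22.4)
      = 165.66 + 261.88 ≈ 427.54 μg.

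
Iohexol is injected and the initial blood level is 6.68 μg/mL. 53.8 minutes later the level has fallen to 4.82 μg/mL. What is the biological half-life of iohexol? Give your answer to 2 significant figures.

110 minutes

A/A₀ = 4.82/6.68 ≈ 0.72156.
n = log₂(1.3859) ≈ 0.47081 half-lives elapsed in 53.8 minutes.
t½ = 53.8/0.47081 ≈ 114.27 minutes.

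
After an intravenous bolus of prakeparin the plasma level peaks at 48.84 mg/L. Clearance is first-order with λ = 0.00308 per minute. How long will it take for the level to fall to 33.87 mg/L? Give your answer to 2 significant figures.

120 minutes

t½ = ln 2 / λ = 0.69315 / 0.00308 ≈ 225.05 minutes.
Fraction remaining = 33.87/48.84 ≈ 0.69349.
n = log₂(48.84/33.87) = ln(1.442)/ln 2 ≈ 0.52806 half-lives.
t = n × t½ = 0.52806 × 225.05 ≈ 118.84 minutes.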